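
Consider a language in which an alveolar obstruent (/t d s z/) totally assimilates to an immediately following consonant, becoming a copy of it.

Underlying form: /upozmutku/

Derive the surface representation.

/z/ before /m/ → [m] (total assimilation)
/t/ before /k/ → [k] (total assimilation)

[upommukku]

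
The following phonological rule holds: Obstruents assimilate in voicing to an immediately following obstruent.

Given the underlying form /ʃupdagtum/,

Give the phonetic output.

/p/ before /d/ (voiced) → [b]
/g/ before /t/ (voiceless) → [k]

[ʃubdaktum]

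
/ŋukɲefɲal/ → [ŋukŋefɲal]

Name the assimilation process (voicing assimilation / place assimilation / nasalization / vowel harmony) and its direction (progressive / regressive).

place assimilation, progressive

/ɲ/→[ŋ].
Each target copies a feature from the preceding segment, so the direction is progressive.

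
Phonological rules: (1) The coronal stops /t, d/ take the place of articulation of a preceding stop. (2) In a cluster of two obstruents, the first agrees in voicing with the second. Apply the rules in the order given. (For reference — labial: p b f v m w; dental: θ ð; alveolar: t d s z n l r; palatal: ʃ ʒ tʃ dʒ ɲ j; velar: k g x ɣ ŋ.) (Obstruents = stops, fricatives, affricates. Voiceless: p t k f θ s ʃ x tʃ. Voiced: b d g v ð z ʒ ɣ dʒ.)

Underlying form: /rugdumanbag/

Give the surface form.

Rule 1: /d/ after /g/ (velar) → [g]
After rule 1: ruggumanbag
Rule 2: no segment meets the rule's conditions; no change.

[ruggumanbag]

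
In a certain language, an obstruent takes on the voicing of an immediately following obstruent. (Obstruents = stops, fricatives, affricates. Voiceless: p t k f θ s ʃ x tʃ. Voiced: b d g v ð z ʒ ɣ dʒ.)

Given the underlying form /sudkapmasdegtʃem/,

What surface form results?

[sutkapmazdektʃem]

/d/ before /k/ (voiceless) → [t]
/s/ before /d/ (voiced) → [z]
/g/ before /tʃ/ (voiceless) → [k]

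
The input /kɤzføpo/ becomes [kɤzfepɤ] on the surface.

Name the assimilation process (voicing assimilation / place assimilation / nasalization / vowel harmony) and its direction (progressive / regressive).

vowel harmony, progressive

/ø/→[e] /o/→[ɤ].
Vowels agree with the first vowel, so the harmony is progressive.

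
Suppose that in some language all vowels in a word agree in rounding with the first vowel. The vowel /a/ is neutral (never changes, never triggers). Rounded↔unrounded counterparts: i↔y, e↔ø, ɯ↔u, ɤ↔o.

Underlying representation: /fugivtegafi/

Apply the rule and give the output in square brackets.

/i/ harmonizes with /u/ ([+round]) → [y]
/e/ harmonizes with /u/ ([+round]) → [ø]
/i/ harmonizes with /u/ ([+round]) → [y]

[fugyvtøgafy]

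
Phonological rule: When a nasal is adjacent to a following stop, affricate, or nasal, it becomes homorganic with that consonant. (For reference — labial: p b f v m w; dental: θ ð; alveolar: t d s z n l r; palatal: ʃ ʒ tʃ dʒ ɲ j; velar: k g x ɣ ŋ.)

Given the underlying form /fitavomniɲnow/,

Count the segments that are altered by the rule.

/m/ before /n/ (alveolar) → [n]
/ɲ/ before /n/ (alveolar) → [n]
2 segments change.

2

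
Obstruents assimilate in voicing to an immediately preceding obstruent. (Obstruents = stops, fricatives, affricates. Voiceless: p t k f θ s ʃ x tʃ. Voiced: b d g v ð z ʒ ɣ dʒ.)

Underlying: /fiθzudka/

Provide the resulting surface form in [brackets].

[fiθsudga]

/z/ after /θ/ (voiceless) → [s]
/k/ after /d/ (voiced) → [g]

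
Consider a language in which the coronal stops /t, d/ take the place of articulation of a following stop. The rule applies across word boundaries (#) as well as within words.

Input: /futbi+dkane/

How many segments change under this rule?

/t/ before /b/ (labial) → [p]
/d/ before /k/ (velar) → [g]
2 segments change.

2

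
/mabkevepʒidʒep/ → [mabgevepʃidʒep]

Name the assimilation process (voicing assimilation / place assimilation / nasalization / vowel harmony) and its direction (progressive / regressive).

/k/→[g] /ʒ/→[ʃ].
Each target copies a feature from the preceding segment, so the direction is progressive.

voicing assimilation, progressive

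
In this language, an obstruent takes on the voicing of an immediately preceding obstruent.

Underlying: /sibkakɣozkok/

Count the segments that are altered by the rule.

/k/ after /b/ (voiced) → [g]
/ɣ/ after /k/ (voiceless) → [x]
/k/ after /z/ (voiced) → [g]
3 segments change.

3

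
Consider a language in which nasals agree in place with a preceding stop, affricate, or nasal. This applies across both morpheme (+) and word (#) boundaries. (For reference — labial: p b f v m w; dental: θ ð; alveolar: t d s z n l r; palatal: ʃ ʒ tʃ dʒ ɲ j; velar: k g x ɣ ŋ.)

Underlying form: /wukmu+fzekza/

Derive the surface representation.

/m/ after /k/ (velar) → [ŋ]

[wukŋu+fzekza]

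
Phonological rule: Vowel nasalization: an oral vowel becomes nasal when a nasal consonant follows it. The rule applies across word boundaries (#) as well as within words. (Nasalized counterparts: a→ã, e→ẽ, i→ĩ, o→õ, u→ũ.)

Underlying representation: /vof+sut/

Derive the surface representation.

[vof+sut]

no segment meets the rule's conditions; no change.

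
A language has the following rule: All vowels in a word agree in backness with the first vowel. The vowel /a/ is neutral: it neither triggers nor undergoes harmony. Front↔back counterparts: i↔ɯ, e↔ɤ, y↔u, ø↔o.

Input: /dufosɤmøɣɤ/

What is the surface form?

/ø/ harmonizes with /u/ ([+back]) → [o]

[dufosɤmoɣɤ]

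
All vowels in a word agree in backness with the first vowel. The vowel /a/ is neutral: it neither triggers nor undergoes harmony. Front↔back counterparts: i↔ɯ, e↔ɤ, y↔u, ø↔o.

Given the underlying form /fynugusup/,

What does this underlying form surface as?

/u/ harmonizes with /y/ ([-back]) → [y]
/u/ harmonizes with /y/ ([-back]) → [y]
/u/ harmonizes with /y/ ([-back]) → [y]

[fynygysyp]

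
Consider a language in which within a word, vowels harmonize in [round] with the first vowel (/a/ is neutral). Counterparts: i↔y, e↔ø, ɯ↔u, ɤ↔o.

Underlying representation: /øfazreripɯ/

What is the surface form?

/e/ harmonizes with /ø/ ([+round]) → [ø]
/i/ harmonizes with /ø/ ([+round]) → [y]
/ɯ/ harmonizes with /ø/ ([+round]) → [u]

[øfazrørypu]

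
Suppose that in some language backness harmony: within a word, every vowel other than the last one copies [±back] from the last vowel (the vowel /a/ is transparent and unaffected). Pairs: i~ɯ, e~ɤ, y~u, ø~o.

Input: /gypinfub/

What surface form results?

[gupɯnfub]

/y/ harmonizes with /u/ ([+back]) → [u]
/i/ harmonizes with /u/ ([+back]) → [ɯ]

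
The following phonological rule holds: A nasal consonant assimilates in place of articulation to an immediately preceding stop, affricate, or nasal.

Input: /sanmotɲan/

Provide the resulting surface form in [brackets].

[sannotnan]

/m/ after /n/ (alveolar) → [n]
/ɲ/ after /t/ (alveolar) → [n]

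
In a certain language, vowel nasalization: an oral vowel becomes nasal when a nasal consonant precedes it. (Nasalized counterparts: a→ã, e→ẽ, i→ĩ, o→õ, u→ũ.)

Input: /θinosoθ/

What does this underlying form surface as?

/o/ after nasal /n/ → [õ]

[θinõsoθ]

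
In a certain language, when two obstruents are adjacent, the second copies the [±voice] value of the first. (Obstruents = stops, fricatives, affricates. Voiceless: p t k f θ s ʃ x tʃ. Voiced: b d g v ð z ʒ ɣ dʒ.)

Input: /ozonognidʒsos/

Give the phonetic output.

[ozonognidʒzos]

/s/ after /dʒ/ (voiced) → [z]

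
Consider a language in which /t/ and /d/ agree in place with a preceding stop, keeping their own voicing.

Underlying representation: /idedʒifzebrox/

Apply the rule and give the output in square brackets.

no segment meets the rule's conditions; no change.

[idedʒifzebrox]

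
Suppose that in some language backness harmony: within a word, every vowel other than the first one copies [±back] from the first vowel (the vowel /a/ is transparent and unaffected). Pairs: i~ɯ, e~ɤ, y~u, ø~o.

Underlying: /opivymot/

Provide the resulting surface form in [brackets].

[opɯvumot]

/i/ harmonizes with /o/ ([+back]) → [ɯ]
/y/ harmonizes with /o/ ([+back]) → [u]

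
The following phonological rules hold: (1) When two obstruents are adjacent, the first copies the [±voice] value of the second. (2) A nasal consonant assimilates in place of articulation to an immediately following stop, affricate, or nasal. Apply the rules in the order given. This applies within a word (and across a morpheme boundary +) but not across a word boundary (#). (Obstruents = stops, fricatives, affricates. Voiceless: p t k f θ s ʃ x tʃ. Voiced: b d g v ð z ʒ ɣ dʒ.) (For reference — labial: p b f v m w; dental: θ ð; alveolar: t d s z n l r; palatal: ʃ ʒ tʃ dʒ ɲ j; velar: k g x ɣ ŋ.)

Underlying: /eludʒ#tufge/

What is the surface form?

[eludʒ#tuvge]

Rule 1: /f/ before /g/ (voiced) → [v]
After rule 1: eludʒ#tuvge
Rule 2: no segment meets the rule's conditions; no change.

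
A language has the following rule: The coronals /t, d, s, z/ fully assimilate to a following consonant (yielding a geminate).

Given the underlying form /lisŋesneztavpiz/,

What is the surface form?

[liŋŋennettavpiz]

/s/ before /ŋ/ → [ŋ] (total assimilation)
/s/ before /n/ → [n] (total assimilation)
/z/ before /t/ → [t] (total assimilation)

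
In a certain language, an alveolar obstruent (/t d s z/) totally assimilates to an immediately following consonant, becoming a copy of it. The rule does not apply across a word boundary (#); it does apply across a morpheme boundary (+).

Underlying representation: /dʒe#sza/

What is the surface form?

/s/ before /z/ → [z] (total assimilation)

[dʒe#zza]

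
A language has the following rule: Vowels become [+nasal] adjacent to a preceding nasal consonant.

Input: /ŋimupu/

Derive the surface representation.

[ŋĩmũpu]

/i/ after nasal /ŋ/ → [ĩ]
/u/ after nasal /m/ → [ũ]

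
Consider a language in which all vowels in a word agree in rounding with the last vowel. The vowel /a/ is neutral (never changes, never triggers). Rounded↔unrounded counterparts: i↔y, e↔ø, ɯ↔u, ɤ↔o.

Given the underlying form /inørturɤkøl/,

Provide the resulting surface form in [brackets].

[ynørturokøl]

/i/ harmonizes with /ø/ ([+round]) → [y]
/ɤ/ harmonizes with /ø/ ([+round]) → [o]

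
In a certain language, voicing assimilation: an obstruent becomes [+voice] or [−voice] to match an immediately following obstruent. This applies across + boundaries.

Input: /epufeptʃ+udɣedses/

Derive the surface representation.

/d/ before /s/ (voiceless) → [t]

[epufeptʃ+udɣetses]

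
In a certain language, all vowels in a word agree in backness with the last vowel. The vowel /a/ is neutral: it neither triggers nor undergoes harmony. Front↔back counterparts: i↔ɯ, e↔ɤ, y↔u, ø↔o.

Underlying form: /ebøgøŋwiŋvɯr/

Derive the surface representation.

[ɤbogoŋwɯŋvɯr]

/e/ harmonizes with /ɯ/ ([+back]) → [ɤ]
/ø/ harmonizes with /ɯ/ ([+back]) → [o]
/ø/ harmonizes with /ɯ/ ([+back]) → [o]
/i/ harmonizes with /ɯ/ ([+back]) → [ɯ]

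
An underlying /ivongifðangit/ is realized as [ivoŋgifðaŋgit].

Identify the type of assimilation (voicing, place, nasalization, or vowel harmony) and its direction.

/n/→[ŋ] /n/→[ŋ].
Each target copies a feature from the following segment, so the direction is regressive.

place assimilation, regressive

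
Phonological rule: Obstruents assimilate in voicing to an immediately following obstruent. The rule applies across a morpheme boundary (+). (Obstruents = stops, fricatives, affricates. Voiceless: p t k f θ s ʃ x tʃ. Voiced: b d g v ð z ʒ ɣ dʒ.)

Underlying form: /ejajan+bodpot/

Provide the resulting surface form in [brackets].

[ejajan+botpot]

/d/ before /p/ (voiceless) → [t]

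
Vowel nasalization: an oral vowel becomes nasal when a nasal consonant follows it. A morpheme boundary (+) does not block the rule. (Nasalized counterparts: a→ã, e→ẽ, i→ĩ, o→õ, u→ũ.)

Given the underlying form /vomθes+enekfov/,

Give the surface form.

[võmθes+ẽnekfov]

/o/ before nasal /m/ → [õ]
/e/ before nasal /n/ → [ẽ]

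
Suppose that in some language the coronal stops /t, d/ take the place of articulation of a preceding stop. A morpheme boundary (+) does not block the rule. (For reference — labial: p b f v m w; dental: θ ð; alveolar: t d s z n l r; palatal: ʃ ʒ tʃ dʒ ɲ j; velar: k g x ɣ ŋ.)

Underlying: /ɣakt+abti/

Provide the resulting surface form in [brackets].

/t/ after /k/ (velar) → [k]
/t/ after /b/ (labial) → [p]

[ɣakk+abpi]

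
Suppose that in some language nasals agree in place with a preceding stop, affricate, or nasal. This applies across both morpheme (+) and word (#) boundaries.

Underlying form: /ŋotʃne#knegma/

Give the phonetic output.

/n/ after /tʃ/ (palatal) → [ɲ]
/n/ after /k/ (velar) → [ŋ]
/m/ after /g/ (velar) → [ŋ]

[ŋotʃɲe#kŋegŋa]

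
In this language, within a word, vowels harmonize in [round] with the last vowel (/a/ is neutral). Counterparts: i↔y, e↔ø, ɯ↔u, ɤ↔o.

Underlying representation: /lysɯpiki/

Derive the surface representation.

/y/ harmonizes with /i/ ([-round]) → [i]

[lisɯpiki]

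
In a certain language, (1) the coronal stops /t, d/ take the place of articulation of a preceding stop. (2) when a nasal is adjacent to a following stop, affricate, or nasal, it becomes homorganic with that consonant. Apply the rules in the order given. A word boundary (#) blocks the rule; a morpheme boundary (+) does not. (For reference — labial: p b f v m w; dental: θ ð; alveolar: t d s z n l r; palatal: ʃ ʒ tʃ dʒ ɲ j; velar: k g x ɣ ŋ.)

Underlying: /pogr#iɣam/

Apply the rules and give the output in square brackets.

[pogr#iɣam]

Rule 1: no segment meets the rule's conditions; no change.
After rule 1: pogr#iɣam
Rule 2: no segment meets the rule's conditions; no change.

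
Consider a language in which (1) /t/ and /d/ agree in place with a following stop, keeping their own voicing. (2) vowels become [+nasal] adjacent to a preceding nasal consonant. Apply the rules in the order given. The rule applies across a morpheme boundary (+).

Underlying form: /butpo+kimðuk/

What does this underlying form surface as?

Rule 1: /t/ before /p/ (labial) → [p]
After rule 1: buppo+kimðuk
Rule 2: no segment meets the rule's conditions; no change.

[buppo+kimðuk]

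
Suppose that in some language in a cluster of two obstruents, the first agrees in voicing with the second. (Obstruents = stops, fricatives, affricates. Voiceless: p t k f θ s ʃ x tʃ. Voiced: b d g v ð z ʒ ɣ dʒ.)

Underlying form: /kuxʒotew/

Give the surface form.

/x/ before /ʒ/ (voiced) → [ɣ]

[kuɣʒotew]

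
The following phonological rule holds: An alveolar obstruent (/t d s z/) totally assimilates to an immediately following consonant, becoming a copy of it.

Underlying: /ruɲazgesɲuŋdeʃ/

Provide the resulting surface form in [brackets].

/z/ before /g/ → [g] (total assimilation)
/s/ before /ɲ/ → [ɲ] (total assimilation)

[ruɲaggeɲɲuŋdeʃ]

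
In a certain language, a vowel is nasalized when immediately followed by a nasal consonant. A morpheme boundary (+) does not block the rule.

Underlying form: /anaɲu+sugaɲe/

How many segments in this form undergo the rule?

/a/ before nasal /n/ → [ã]
/a/ before nasal /ɲ/ → [ã]
/a/ before nasal /ɲ/ → [ã]
3 segments change.

3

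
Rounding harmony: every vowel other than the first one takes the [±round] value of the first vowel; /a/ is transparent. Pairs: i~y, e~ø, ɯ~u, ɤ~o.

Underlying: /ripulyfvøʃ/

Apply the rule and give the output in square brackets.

[ripɯlifveʃ]

/u/ harmonizes with /i/ ([-round]) → [ɯ]
/y/ harmonizes with /i/ ([-round]) → [i]
/ø/ harmonizes with /i/ ([-round]) → [e]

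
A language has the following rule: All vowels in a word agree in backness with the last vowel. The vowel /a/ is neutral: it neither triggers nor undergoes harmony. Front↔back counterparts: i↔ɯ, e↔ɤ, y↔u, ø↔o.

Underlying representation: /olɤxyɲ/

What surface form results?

/o/ harmonizes with /y/ ([-back]) → [ø]
/ɤ/ harmonizes with /y/ ([-back]) → [e]

[ølexyɲ]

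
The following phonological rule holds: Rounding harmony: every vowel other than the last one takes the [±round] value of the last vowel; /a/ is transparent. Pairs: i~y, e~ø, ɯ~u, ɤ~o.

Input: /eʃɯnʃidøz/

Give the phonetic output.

/e/ harmonizes with /ø/ ([+round]) → [ø]
/ɯ/ harmonizes with /ø/ ([+round]) → [u]
/i/ harmonizes with /ø/ ([+round]) → [y]

[øʃunʃydøz]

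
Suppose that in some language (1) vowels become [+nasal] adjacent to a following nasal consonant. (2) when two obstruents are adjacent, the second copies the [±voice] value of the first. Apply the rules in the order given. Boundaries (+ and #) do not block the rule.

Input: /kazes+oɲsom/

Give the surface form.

[kazes+õɲsõm]

Rule 1: /o/ before nasal /ɲ/ → [õ]
Rule 1: /o/ before nasal /m/ → [õ]
After rule 1: kazes+õɲsõm
Rule 2: no segment meets the rule's conditions; no change.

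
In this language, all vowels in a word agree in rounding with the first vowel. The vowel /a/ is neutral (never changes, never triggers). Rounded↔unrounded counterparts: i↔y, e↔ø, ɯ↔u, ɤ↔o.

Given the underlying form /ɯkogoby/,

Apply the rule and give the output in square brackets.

/o/ harmonizes with /ɯ/ ([-round]) → [ɤ]
/o/ harmonizes with /ɯ/ ([-round]) → [ɤ]
/y/ harmonizes with /ɯ/ ([-round]) → [i]

[ɯkɤgɤbi]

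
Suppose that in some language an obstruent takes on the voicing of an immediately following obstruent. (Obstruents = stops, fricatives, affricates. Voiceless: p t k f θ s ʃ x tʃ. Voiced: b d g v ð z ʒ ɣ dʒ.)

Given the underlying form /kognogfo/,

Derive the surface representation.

[kognokfo]

/g/ before /f/ (voiceless) → [k]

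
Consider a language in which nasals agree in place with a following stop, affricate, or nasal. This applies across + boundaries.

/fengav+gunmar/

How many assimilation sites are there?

/n/ before /g/ (velar) → [ŋ]
/n/ before /m/ (labial) → [m]
2 segments change.

2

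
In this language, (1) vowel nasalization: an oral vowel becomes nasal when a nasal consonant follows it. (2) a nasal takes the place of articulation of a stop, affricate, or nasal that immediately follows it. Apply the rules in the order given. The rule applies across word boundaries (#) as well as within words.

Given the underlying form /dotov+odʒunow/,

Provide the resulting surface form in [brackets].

Rule 1: /u/ before nasal /n/ → [ũ]
After rule 1: dotov+odʒũnow
Rule 2: no segment meets the rule's conditions; no change.

[dotov+odʒũnow]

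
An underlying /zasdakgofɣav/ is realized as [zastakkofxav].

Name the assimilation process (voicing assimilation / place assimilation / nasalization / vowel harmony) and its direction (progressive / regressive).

voicing assimilation, progressive

/d/→[t] /g/→[k] /ɣ/→[x].
Each target copies a feature from the preceding segment, so the direction is progressive.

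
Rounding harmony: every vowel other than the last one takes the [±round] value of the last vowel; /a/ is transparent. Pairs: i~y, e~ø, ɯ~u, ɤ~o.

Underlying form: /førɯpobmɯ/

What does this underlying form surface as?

/ø/ harmonizes with /ɯ/ ([-round]) → [e]
/o/ harmonizes with /ɯ/ ([-round]) → [ɤ]

[ferɯpɤbmɯ]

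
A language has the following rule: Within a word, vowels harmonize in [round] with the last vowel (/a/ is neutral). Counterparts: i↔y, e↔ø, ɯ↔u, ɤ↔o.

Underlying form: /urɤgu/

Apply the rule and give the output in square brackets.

[urogu]

/ɤ/ harmonizes with /u/ ([+round]) → [o]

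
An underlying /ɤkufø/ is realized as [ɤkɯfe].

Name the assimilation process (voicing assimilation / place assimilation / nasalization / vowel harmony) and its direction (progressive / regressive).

vowel harmony, progressive

/u/→[ɯ] /ø/→[e].
Vowels agree with the first vowel, so the harmony is progressive.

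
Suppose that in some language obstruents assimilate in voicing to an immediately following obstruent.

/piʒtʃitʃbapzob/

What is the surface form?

[piʃtʃidʒbabzob]

/ʒ/ before /tʃ/ (voiceless) → [ʃ]
/tʃ/ before /b/ (voiced) → [dʒ]
/p/ before /z/ (voiced) → [b]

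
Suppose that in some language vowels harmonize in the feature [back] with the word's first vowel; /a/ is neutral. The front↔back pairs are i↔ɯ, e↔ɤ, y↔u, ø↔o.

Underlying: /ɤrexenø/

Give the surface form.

[ɤrɤxɤno]

/e/ harmonizes with /ɤ/ ([+back]) → [ɤ]
/e/ harmonizes with /ɤ/ ([+back]) → [ɤ]
/ø/ harmonizes with /ɤ/ ([+back]) → [o]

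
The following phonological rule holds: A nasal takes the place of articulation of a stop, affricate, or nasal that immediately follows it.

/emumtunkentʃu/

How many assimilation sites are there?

/m/ before /t/ (alveolar) → [n]
/n/ before /k/ (velar) → [ŋ]
/n/ before /tʃ/ (palatal) → [ɲ]
3 segments change.

3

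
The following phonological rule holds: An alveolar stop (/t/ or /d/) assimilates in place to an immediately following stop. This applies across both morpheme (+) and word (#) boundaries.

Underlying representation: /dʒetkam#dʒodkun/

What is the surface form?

[dʒekkam#dʒogkun]

/t/ before /k/ (velar) → [k]
/d/ before /k/ (velar) → [g]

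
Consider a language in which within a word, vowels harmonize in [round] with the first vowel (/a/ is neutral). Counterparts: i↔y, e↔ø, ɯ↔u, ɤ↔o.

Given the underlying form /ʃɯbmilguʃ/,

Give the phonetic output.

[ʃɯbmilgɯʃ]

/u/ harmonizes with /ɯ/ ([-round]) → [ɯ]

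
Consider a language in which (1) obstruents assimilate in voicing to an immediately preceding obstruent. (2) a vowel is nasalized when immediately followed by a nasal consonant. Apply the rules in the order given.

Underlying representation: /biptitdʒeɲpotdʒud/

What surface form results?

Rule 1: /dʒ/ after /t/ (voiceless) → [tʃ]
Rule 1: /dʒ/ after /t/ (voiceless) → [tʃ]
After rule 1: biptittʃeɲpottʃud
Rule 2: /e/ before nasal /ɲ/ → [ẽ]

[biptittʃẽɲpottʃud]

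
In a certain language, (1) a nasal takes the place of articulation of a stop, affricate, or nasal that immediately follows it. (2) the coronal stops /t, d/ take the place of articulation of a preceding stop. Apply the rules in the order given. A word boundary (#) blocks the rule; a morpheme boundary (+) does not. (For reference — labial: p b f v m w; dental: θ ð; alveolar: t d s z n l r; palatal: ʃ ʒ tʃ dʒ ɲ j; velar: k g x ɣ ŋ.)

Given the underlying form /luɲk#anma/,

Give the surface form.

Rule 1: /ɲ/ before /k/ (velar) → [ŋ]
Rule 1: /n/ before /m/ (labial) → [m]
After rule 1: luŋk#amma
Rule 2: no segment meets the rule's conditions; no change.

[luŋk#amma]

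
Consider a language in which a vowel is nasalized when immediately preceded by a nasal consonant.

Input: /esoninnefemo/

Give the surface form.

[esonĩnnẽfemõ]

/i/ after nasal /n/ → [ĩ]
/e/ after nasal /n/ → [ẽ]
/o/ after nasal /m/ → [õ]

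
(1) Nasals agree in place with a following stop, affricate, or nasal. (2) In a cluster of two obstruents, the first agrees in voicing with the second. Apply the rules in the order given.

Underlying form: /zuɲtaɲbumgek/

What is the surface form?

Rule 1: /ɲ/ before /t/ (alveolar) → [n]
Rule 1: /ɲ/ before /b/ (labial) → [m]
Rule 1: /m/ before /g/ (velar) → [ŋ]
After rule 1: zuntambuŋgek
Rule 2: no segment meets the rule's conditions; no change.

[zuntambuŋgek]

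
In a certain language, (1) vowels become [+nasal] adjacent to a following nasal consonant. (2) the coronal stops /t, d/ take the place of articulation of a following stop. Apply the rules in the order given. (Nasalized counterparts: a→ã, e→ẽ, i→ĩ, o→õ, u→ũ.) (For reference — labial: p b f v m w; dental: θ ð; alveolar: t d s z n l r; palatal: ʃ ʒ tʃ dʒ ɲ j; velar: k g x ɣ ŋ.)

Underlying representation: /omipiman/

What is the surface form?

[õmipĩmãn]

Rule 1: /o/ before nasal /m/ → [õ]
Rule 1: /i/ before nasal /m/ → [ĩ]
Rule 1: /a/ before nasal /n/ → [ã]
After rule 1: õmipĩmãn
Rule 2: no segment meets the rule's conditions; no change.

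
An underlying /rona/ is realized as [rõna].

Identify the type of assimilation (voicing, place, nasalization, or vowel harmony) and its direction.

/o/→[õ].
Each target copies a feature from the following segment, so the direction is regressive.

nasalization, regressive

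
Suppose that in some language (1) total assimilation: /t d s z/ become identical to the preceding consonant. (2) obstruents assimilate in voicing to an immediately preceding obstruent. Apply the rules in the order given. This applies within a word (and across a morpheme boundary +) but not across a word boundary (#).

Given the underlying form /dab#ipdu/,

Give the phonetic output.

[dab#ippu]

Rule 1: /d/ after /p/ → [p] (total assimilation)
After rule 1: dab#ippu
Rule 2: no segment meets the rule's conditions; no change.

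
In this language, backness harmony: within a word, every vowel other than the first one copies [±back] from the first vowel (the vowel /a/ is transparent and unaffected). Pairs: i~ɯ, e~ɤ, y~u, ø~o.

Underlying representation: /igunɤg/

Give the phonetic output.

/u/ harmonizes with /i/ ([-back]) → [y]
/ɤ/ harmonizes with /i/ ([-back]) → [e]

[igyneg]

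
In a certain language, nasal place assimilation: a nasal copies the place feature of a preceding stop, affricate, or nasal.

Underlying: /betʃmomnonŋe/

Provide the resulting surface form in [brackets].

[betʃɲommonne]

/m/ after /tʃ/ (palatal) → [ɲ]
/n/ after /m/ (labial) → [m]
/ŋ/ after /n/ (alveolar) → [n]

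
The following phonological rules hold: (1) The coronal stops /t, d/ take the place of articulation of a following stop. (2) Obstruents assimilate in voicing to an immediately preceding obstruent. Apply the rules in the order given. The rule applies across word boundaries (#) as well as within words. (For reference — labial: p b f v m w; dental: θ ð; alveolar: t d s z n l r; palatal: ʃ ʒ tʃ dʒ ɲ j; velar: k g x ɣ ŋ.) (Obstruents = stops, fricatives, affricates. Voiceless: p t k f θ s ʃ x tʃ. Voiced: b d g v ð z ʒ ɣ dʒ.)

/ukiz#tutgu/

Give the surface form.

[ukiz#dukku]

Rule 1: /t/ before /g/ (velar) → [k]
After rule 1: ukiz#tukgu
Rule 2: /t/ after /z/ (voiced) → [d]
Rule 2: /g/ after /k/ (voiceless) → [k]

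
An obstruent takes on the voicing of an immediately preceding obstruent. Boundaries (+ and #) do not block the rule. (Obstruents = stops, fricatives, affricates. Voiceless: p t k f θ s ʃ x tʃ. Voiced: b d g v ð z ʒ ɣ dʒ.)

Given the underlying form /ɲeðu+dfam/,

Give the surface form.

[ɲeðu+dvam]

/f/ after /d/ (voiced) → [v]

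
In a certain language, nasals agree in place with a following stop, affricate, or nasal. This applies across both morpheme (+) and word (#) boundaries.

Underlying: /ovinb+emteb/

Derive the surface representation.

/n/ before /b/ (labial) → [m]
/m/ before /t/ (alveolar) → [n]

[ovimb+enteb]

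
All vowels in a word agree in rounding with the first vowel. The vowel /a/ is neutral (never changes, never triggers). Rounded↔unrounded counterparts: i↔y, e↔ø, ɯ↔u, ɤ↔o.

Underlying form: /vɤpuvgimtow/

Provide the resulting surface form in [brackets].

/u/ harmonizes with /ɤ/ ([-round]) → [ɯ]
/o/ harmonizes with /ɤ/ ([-round]) → [ɤ]

[vɤpɯvgimtɤw]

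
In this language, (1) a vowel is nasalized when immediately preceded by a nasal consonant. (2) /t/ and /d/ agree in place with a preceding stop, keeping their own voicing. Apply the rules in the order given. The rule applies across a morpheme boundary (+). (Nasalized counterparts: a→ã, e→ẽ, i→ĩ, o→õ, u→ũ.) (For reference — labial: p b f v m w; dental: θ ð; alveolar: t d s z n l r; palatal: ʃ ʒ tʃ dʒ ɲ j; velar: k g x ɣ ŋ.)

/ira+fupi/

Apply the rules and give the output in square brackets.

Rule 1: no segment meets the rule's conditions; no change.
After rule 1: ira+fupi
Rule 2: no segment meets the rule's conditions; no change.

[ira+fupi]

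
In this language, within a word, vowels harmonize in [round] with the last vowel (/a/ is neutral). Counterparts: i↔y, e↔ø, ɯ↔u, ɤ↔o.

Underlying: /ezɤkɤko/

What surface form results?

/e/ harmonizes with /o/ ([+round]) → [ø]
/ɤ/ harmonizes with /o/ ([+round]) → [o]
/ɤ/ harmonizes with /o/ ([+round]) → [o]

[øzokoko]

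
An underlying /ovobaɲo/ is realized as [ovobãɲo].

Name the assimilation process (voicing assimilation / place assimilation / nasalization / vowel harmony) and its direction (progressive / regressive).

/a/→[ã].
Each target copies a feature from the following segment, so the direction is regressive.

nasalization, regressive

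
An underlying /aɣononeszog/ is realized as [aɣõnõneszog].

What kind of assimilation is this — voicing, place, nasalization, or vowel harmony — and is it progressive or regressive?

/o/→[õ] /o/→[õ].
Each target copies a feature from the following segment, so the direction is regressive.

nasalization, regressive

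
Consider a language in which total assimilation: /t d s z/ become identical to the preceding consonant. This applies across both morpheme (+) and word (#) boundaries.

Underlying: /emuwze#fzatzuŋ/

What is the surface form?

/z/ after /w/ → [w] (total assimilation)
/z/ after /f/ → [f] (total assimilation)
/z/ after /t/ → [t] (total assimilation)

[emuwwe#ffattuŋ]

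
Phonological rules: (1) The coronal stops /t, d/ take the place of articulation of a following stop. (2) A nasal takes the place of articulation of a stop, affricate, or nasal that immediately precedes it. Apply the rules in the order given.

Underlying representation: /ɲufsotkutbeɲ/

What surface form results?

[ɲufsokkupbeɲ]

Rule 1: /t/ before /k/ (velar) → [k]
Rule 1: /t/ before /b/ (labial) → [p]
After rule 1: ɲufsokkupbeɲ
Rule 2: no segment meets the rule's conditions; no change.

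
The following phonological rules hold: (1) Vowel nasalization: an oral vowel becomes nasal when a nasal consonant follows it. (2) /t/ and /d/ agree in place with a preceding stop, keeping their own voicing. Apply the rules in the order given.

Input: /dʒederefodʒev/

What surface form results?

[dʒederefodʒev]

Rule 1: no segment meets the rule's conditions; no change.
After rule 1: dʒederefodʒev
Rule 2: no segment meets the rule's conditions; no change.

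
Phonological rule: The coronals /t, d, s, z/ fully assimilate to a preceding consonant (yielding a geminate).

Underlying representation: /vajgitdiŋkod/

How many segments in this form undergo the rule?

1

/d/ after /t/ → [t] (total assimilation)
1 segment changes.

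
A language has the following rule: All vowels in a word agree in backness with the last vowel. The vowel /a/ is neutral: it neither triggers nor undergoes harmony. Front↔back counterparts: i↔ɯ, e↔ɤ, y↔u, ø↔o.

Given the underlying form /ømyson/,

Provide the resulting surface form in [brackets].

/ø/ harmonizes with /o/ ([+back]) → [o]
/y/ harmonizes with /o/ ([+back]) → [u]

[omuson]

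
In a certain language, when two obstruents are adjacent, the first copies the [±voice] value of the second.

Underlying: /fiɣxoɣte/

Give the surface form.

/ɣ/ before /x/ (voiceless) → [x]
/ɣ/ before /t/ (voiceless) → [x]

[fixxoxte]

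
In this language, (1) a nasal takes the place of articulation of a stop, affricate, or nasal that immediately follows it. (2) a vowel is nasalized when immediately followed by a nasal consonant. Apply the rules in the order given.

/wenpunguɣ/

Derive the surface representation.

[wẽmpũŋguɣ]

Rule 1: /n/ before /p/ (labial) → [m]
Rule 1: /n/ before /g/ (velar) → [ŋ]
After rule 1: wempuŋguɣ
Rule 2: /e/ before nasal /m/ → [ẽ]
Rule 2: /u/ before nasal /ŋ/ → [ũ]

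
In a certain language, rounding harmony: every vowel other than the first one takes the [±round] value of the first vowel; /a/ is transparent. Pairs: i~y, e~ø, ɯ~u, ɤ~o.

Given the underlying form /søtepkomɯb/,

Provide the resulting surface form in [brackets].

[søtøpkomub]

/e/ harmonizes with /ø/ ([+round]) → [ø]
/ɯ/ harmonizes with /ø/ ([+round]) → [u]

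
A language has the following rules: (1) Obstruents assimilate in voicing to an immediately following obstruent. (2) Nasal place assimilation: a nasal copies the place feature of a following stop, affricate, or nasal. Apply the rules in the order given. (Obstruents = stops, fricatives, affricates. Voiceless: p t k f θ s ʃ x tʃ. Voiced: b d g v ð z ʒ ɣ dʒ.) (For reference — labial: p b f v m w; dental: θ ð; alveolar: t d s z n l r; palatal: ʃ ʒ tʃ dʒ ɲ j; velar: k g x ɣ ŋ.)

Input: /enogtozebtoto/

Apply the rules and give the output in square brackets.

Rule 1: /g/ before /t/ (voiceless) → [k]
Rule 1: /b/ before /t/ (voiceless) → [p]
After rule 1: enoktozeptoto
Rule 2: no segment meets the rule's conditions; no change.

[enoktozeptoto]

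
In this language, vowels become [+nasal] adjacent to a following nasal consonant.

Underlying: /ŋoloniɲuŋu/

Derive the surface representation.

[ŋolõnĩɲũŋu]

/o/ before nasal /n/ → [õ]
/i/ before nasal /ɲ/ → [ĩ]
/u/ before nasal /ŋ/ → [ũ]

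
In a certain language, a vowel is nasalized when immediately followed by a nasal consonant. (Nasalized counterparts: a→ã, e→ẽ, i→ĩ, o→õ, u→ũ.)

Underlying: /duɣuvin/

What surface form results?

/i/ before nasal /n/ → [ĩ]

[duɣuvĩn]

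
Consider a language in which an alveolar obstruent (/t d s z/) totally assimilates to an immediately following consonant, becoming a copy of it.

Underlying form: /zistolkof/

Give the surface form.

/s/ before /t/ → [t] (total assimilation)

[zittolkof]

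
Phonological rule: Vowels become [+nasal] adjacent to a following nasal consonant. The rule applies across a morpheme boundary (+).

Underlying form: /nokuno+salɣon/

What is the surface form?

[nokũno+salɣõn]

/u/ before nasal /n/ → [ũ]
/o/ before nasal /n/ → [õ]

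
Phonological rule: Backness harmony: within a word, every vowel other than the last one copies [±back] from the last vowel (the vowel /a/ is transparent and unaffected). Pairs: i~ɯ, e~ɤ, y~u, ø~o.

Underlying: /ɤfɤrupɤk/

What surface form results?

[ɤfɤrupɤk]

no segment meets the rule's conditions; no change.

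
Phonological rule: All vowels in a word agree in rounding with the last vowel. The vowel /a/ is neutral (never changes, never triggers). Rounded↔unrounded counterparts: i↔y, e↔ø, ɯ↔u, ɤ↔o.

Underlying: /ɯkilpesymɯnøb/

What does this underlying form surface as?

[ukylpøsymunøb]

/ɯ/ harmonizes with /ø/ ([+round]) → [u]
/i/ harmonizes with /ø/ ([+round]) → [y]
/e/ harmonizes with /ø/ ([+round]) → [ø]
/ɯ/ harmonizes with /ø/ ([+round]) → [u]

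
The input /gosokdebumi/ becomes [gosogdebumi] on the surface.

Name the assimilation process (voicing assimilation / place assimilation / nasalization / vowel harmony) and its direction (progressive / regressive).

voicing assimilation, regressive

/k/→[g].
Each target copies a feature from the following segment, so the direction is regressive.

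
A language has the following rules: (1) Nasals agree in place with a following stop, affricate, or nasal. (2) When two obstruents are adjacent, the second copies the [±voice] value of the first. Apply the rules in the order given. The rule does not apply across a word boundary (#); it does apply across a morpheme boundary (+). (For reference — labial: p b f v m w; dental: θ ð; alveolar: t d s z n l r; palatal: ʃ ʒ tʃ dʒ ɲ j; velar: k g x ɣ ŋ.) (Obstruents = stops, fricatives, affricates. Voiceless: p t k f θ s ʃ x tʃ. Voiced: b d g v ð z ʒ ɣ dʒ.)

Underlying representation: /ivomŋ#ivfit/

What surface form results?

Rule 1: /m/ before /ŋ/ (velar) → [ŋ]
After rule 1: ivoŋŋ#ivfit
Rule 2: /f/ after /v/ (voiced) → [v]

[ivoŋŋ#ivvit]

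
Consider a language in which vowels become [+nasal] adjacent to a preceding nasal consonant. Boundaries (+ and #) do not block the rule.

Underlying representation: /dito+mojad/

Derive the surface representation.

[dito+mõjad]

/o/ after nasal /m/ → [õ]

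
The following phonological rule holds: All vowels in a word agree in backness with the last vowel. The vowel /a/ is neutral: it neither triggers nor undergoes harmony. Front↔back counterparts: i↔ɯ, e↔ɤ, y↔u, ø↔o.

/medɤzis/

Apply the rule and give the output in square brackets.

[medezis]

/ɤ/ harmonizes with /i/ ([-back]) → [e]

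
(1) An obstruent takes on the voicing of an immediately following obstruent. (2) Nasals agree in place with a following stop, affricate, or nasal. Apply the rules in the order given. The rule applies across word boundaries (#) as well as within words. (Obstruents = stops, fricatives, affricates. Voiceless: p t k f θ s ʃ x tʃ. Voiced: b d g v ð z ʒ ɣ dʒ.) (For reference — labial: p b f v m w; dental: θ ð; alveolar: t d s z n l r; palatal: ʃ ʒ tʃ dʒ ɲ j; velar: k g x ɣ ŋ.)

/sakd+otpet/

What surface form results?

[sagd+otpet]

Rule 1: /k/ before /d/ (voiced) → [g]
After rule 1: sagd+otpet
Rule 2: no segment meets the rule's conditions; no change.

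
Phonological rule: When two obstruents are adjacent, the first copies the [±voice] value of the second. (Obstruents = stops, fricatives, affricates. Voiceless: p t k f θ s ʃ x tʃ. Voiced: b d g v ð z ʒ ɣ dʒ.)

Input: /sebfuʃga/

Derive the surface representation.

/b/ before /f/ (voiceless) → [p]
/ʃ/ before /g/ (voiced) → [ʒ]

[sepfuʒga]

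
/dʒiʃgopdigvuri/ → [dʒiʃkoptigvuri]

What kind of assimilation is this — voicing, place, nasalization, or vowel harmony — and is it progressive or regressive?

/g/→[k] /d/→[t].
Each target copies a feature from the preceding segment, so the direction is progressive.

voicing assimilation, progressive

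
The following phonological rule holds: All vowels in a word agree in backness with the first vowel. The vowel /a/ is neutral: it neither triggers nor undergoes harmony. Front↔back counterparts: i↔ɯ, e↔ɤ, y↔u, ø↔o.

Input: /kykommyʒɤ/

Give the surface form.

[kykømmyʒe]

/o/ harmonizes with /y/ ([-back]) → [ø]
/ɤ/ harmonizes with /y/ ([-back]) → [e]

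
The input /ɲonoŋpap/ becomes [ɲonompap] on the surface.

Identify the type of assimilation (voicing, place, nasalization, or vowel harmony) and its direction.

place assimilation, regressive

/ŋ/→[m].
Each target copies a feature from the following segment, so the direction is regressive.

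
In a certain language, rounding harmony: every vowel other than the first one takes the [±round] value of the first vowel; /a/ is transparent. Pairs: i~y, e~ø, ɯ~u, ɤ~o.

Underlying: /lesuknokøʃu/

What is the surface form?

/u/ harmonizes with /e/ ([-round]) → [ɯ]
/o/ harmonizes with /e/ ([-round]) → [ɤ]
/ø/ harmonizes with /e/ ([-round]) → [e]
/u/ harmonizes with /e/ ([-round]) → [ɯ]

[lesɯknɤkeʃɯ]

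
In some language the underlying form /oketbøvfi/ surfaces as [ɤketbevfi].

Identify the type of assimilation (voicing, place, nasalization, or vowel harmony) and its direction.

vowel harmony, regressive

/o/→[ɤ] /ø/→[e].
Vowels agree with the last vowel, so the harmony is regressive.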